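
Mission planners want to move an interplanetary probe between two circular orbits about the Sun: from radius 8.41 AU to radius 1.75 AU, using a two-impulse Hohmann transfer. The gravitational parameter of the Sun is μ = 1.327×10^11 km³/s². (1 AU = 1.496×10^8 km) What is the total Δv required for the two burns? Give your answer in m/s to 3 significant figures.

Δv = 10700 m/s

In km: r₁ = 8.41 × 1.496×10^8 = 1.258136×10^9 km; r₂ = 1.75 × 1.496×10^8 = 2.618×10^8 km.
Semi-major axis of the transfer orbit: a_t = (1.258136×10^9 + 2.618×10^8)/2 = 7.59968×10^8 km.
At r₁ the circular-orbit speed is v₁ = √(μ/r₁) = 10.27 km/s.
On the transfer ellipse at r₁, vis-viva gives v_a = √[μ(2/r₁ − 1/a_t)] = 6.028 km/s.
First burn Δv₁ = |v_a − v₁| = 4.242 km/s.
Circular speed at r₂: v₂ = √(μ/r₂) = 22.514 km/s.
Transfer-orbit speed at r₂: v_p = √[μ(2/r₂ − 1/a_t)] = 28.968 km/s.
Second burn Δv₂ = |v₂ − v_p| = 6.454 km/s.
Total Δv = Δv₁ + Δv₂ = 10.70 km/s.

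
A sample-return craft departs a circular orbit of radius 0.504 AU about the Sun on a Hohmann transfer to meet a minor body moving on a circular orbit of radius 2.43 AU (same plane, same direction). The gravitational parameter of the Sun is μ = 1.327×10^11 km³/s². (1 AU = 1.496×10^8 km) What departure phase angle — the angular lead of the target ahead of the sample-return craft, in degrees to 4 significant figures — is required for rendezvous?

In km: r₁ = 0.504 × 1.496×10^8 = 7.53984×10^7 km; r₂ = 2.43 × 1.496×10^8 = 3.63528×10^8 km.
Transfer-ellipse semi-major axis a_t = (r₁ + r₂)/2 = (7.53984×10^7 + 3.63528×10^8)/2 = 2.194632×10^8 km.
Transfer time t = π√(a_t³/μ) = 2.8039×10^7 s.
The target's mean motion on its circular orbit is ω₂ = √(μ/r₂³) = 5.2557×10^-8 rad/s.
Angle swept by the target during transfer: ω₂·t = 1.4736 rad = 84.43°.
Arrival is 180° from departure on the ellipse, so φ = 180° − 84.43° = 95.57°.

φ = 95.57°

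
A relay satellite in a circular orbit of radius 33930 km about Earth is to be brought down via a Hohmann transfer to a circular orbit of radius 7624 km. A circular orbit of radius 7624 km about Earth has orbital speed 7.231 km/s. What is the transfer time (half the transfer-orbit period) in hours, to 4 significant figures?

t = 4.139 hours

From the circular-orbit relation v² = μ/r at r = 7624 km: μ = v²r = (7.231)² × 7624 = 3.98639×10^5 km³/s².
Transfer-ellipse semi-major axis a_t = (r₁ + r₂)/2 = (33930 + 7624)/2 = 20777 km.
Transfer time t = π√(a_t³/μ) = π√((20777)³ / 3.98639×10^5) = 14900 s.
Converting: 14900 s ÷ 3600 s/hour = 4.139 hours.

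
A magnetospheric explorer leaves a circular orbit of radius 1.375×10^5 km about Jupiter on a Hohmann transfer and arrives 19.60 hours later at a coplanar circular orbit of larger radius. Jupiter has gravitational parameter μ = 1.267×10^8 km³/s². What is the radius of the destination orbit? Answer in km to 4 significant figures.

r₂ = 6.621×10^5 km

Transfer time t = 19.60 hours = 70560 s, and t = π√(a_t³/μ).
So a_t = (μ t²/π²)^(1/3) = (1.267×10^8 × (70560)² / π²)^(1/3) = 3.9982×10^5 km.
Since a_t = (r₁ + r₂)/2, r₂ = 2a_t − r₁ = 2×3.9982×10^5 − 1.375×10^5 = 6.6214×10^5 km.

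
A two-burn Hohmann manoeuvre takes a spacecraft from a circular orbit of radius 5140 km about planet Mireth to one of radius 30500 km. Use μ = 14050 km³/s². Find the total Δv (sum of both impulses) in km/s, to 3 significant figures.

The Hohmann ellipse has a_t = (r₁ + r₂)/2 = 17820 km.
At r₁ the circular-orbit speed is v₁ = √(μ/r₁) = 1.6533 km/s.
On the transfer ellipse at r₁, vis-viva gives v_p = √[μ(2/r₁ − 1/a_t)] = 2.1630 km/s.
First burn Δv₁ = |v_p − v₁| = 0.5097 km/s.
Circular speed at r₂: v₂ = √(μ/r₂) = 0.6787 km/s.
Transfer-orbit speed at r₂: v_a = √[μ(2/r₂ − 1/a_t)] = 0.3645 km/s.
Second burn Δv₂ = |v₂ − v_a| = 0.3142 km/s.
Δv = Δv₁ + Δv₂ = 0.5097 + 0.3142 = 0.8239 km/s.

Δv = 0.824 km/s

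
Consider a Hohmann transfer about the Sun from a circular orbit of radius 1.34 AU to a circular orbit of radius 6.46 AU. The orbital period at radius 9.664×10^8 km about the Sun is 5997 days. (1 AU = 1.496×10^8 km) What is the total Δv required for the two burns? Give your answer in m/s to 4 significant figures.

Δv = 12230 m/s

From Kepler's third law T² = 4π²r³/μ at r = 9.664×10^8 km, T = 5997 days = 5997 × 86400 s = 5.181408×10^8 s: μ = 4π²r³/T² = 1.32720×10^11 km³/s².
In km: r₁ = 1.34 × 1.496×10^8 = 2.00464×10^8 km; r₂ = 6.46 × 1.496×10^8 = 9.66416×10^8 km.
Transfer-ellipse semi-major axis a_t = (r₁ + r₂)/2 = (2.00464×10^8 + 9.66416×10^8)/2 = 5.8344×10^8 km.
Circular speed at r₁: v₁ = √(μ/r₁) = √(1.32720×10^11/2.00464×10^8) = 25.73056 km/s.
On the transfer ellipse at r₁, v² = μ(2/r − 1/a) gives v_p = √[μ(2/r₁ − 1/a_t)] = 33.11565 km/s.
First burn Δv₁ = |v_p − v₁| = 7.3851 km/s.
At r₂, v₂ = √(μ/r₂) = 11.7189 km/s.
Transfer-orbit speed at r₂: v_a = √[μ(2/r₂ − 1/a_t)] = 6.86919 km/s.
Second burn Δv₂ = |v₂ − v_a| = 4.8497 km/s.
Δv = Δv₁ + Δv₂ = 7.3851 + 4.8497 = 12.23 km/s.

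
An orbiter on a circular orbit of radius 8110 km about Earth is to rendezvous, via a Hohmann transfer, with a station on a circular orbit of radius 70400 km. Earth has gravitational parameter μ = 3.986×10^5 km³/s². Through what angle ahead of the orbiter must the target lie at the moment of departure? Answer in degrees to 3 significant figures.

The Hohmann ellipse has a_t = (r₁ + r₂)/2 = 39255 km.
The half-period of the transfer ellipse is t = π√(a_t³/μ) = 38700 s.
Target angular speed ω₂ = √(μ/r₂³) = 3.380×10^-5 rad/s.
Angle swept by the target during transfer: ω₂·t = 1.3081 rad = 74.95°.
Arrival is 180° from departure on the ellipse, so φ = 180° − 74.95° = 105°.

φ = 105°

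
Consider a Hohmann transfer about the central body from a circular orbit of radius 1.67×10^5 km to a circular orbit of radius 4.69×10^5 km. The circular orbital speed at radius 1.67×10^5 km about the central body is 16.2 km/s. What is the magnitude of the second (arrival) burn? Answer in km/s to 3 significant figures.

From the circular-orbit relation v² = μ/r at r = 1.67×10^5 km: μ = v²r = (16.2)² × 1.67×10^5 = 4.38275×10^7 km³/s².
Transfer-ellipse semi-major axis a_t = (r₁ + r₂)/2 = (1.670×10^5 + 4.690×10^5)/2 = 3.180×10^5 km.
Circular speed at r = 4.690×10^5 km: v_c = √(μ/r) = 9.667 km/s.
Transfer-orbit speed at the same r (vis-viva, a = a_t): v_t = √[μ(2/r − 1/a_t)] = 7.005 km/s.
Δv₂ = |v_t − v_c| = |7.005 − 9.667| = 2.662 km/s.

Δv₂ = 2.66 km/s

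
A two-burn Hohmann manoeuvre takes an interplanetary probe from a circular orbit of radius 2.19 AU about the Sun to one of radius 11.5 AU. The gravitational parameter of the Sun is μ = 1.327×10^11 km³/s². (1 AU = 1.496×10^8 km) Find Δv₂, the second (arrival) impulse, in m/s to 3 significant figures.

Δv₂ = 3810 m/s

In km: r₁ = 2.19 × 1.496×10^8 = 3.27624×10^8 km; r₂ = 11.5 × 1.496×10^8 = 1.7204×10^9 km.
The Hohmann ellipse has a_t = (r₁ + r₂)/2 = 1.024012×10^9 km.
Circular speed at r = 1.7204×10^9 km: v_c = √(μ/r) = 8.783 km/s.
Vis-viva on the transfer ellipse at r = 1.7204×10^9 km gives v_t = √[μ(2/r − 1/a_t)] = 4.968 km/s.
Δv₂ = |v_t − v_c| = |4.968 − 8.783| = 3.815 km/s.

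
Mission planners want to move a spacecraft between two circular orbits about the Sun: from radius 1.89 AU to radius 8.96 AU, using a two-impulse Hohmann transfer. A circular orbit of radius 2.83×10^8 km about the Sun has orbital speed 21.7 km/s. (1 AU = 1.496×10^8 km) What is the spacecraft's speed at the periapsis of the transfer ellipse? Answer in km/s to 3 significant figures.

v = 27.9 km/s

From the circular-orbit relation v² = μ/r at r = 2.83×10^8 km: μ = v²r = (21.7)² × 2.83×10^8 = 1.33262×10^11 km³/s².
In km: r₁ = 1.89 × 1.496×10^8 = 2.82744×10^8 km; r₂ = 8.96 × 1.496×10^8 = 1.340416×10^9 km.
The Hohmann ellipse has a_t = (r₁ + r₂)/2 = 8.1158×10^8 km.
At periapsis, r = 2.82744×10^8 km.
Vis-viva: v = √[μ(2/r − 1/a_t)] = √[1.33262×10^11 × (2/2.82744×10^8 − 1/8.1158×10^8)] = 27.90 km/s.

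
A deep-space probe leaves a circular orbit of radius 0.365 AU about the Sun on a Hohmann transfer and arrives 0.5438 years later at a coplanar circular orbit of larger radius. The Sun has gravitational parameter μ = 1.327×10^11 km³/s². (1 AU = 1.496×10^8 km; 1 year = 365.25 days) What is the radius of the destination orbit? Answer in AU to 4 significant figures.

In km: r₁ = 0.365 × 1.496×10^8 = 5.4604×10^7 km.
Transfer time t = 0.5438 years × 365.25 × 86400 s = 1.716102288×10^7 s, and t = π√(a_t³/μ).
So a_t = (μ t²/π²)^(1/3) = (1.327×10^11 × (1.716102288×10^7)² / π²)^(1/3) = 1.5820×10^8 km.
Since a_t = (r₁ + r₂)/2, r₂ = 2a_t − r₁ = 2×1.5820×10^8 − 5.4604×10^7 = 2.61796×10^8 km.
In AU: r₂ = 2.61796×10^8 / 1.496×10^8 = 1.750 AU.

r₂ = 1.750 AU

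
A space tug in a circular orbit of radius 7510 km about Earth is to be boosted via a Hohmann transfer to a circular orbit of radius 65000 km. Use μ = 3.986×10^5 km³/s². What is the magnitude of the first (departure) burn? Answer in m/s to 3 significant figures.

The Hohmann ellipse has a_t = (r₁ + r₂)/2 = 36255 km.
Circular speed at r = 7510 km: v_c = √(μ/r) = 7.285 km/s.
Vis-viva on the transfer ellipse at r = 7510 km gives v_t = √[μ(2/r − 1/a_t)] = 9.755 km/s.
Δv₁ = |v_t − v_c| = |9.755 − 7.285| = 2.470 km/s.

Δv₁ = 2470 m/s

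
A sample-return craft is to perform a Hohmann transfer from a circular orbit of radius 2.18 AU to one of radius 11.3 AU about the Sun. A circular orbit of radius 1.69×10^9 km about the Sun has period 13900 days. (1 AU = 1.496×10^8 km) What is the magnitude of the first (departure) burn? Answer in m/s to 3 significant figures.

From Kepler's third law T² = 4π²r³/μ at r = 1.69×10^9 km, T = 13900 days = 13900 × 86400 s = 1.20096×10^9 s: μ = 4π²r³/T² = 1.32118×10^11 km³/s².
In km: r₁ = 2.18 × 1.496×10^8 = 3.26128×10^8 km; r₂ = 11.3 × 1.496×10^8 = 1.69048×10^9 km.
Semi-major axis of the transfer orbit: a_t = (3.26128×10^8 + 1.69048×10^9)/2 = 1.008304×10^9 km.
Circular speed at r = 3.26128×10^8 km: v_c = √(μ/r) = 20.127 km/s.
Vis-viva on the transfer ellipse at r = 3.26128×10^8 km gives v_t = √[μ(2/r − 1/a_t)] = 26.061 km/s.
Δv₁ = |v_t − v_c| = |26.061 − 20.127| = 5.934 km/s.

Δv₁ = 5930 m/s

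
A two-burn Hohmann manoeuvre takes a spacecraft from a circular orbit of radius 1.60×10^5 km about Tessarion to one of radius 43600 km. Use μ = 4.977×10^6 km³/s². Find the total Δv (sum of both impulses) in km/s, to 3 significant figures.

Δv = 4.64 km/s

Semi-major axis of the transfer orbit: a_t = (1.600×10^5 + 43600)/2 = 1.018×10^5 km.
Circular speed at r₁: v₁ = √(μ/r₁) = √(4.977×10^6/1.600×10^5) = 5.5773 km/s.
On the transfer ellipse at r₁, v² = μ(2/r − 1/a) gives v_a = √[μ(2/r₁ − 1/a_t)] = 3.6500 km/s.
First burn Δv₁ = |v_a − v₁| = 1.9273 km/s.
Circular speed at r₂: v₂ = √(μ/r₂) = 10.6842 km/s.
Transfer-orbit speed at r₂: v_p = √[μ(2/r₂ − 1/a_t)] = 13.3945 km/s.
Second burn Δv₂ = |v₂ − v_p| = 2.7103 km/s.
Total Δv = Δv₁ + Δv₂ = 4.638 km/s.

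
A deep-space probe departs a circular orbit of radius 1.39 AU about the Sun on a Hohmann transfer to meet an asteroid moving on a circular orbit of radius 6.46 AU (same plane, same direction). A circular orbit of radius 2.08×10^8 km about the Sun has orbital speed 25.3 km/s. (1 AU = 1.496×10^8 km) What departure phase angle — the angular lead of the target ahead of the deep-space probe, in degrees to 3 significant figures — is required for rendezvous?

φ = 94.8°

From the circular-orbit relation v² = μ/r at r = 2.08×10^8 km: μ = v²r = (25.3)² × 2.08×10^8 = 1.33139×10^11 km³/s².
In km: r₁ = 1.39 × 1.496×10^8 = 2.07944×10^8 km; r₂ = 6.46 × 1.496×10^8 = 9.66416×10^8 km.
Semi-major axis of the transfer orbit: a_t = (2.07944×10^8 + 9.66416×10^8)/2 = 5.8718×10^8 km.
The half-period of the transfer ellipse is t = π√(a_t³/μ) = 1.22505×10^8 s.
Target angular speed ω₂ = √(μ/r₂³) = 1.21452×10^-8 rad/s.
Angle swept by the target during transfer: ω₂·t = 1.48785 rad = 85.248°.
Arrival is 180° from departure on the ellipse, so φ = 180° − 85.248° = 94.8°.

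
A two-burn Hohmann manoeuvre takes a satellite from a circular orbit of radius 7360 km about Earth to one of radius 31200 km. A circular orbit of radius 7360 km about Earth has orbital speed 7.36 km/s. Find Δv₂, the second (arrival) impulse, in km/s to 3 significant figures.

From the circular-orbit relation v² = μ/r at r = 7360 km: μ = v²r = (7.36)² × 7360 = 3.98688×10^5 km³/s².
Transfer-ellipse semi-major axis a_t = (r₁ + r₂)/2 = (7360 + 31200)/2 = 19280 km.
Circular speed at r = 31200 km: v_c = √(μ/r) = 3.575 km/s.
Vis-viva on the transfer ellipse at r = 31200 km gives v_t = √[μ(2/r − 1/a_t)] = 2.209 km/s.
Δv₂ = |v_t − v_c| = |2.209 − 3.575| = 1.366 km/s.

Δv₂ = 1.37 km/s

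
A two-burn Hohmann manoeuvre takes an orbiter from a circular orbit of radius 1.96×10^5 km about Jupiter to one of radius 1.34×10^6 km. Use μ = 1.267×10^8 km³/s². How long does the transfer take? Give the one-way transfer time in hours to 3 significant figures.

t = 52.2 hours

The Hohmann ellipse has a_t = (r₁ + r₂)/2 = 7.680×10^5 km.
Half the transfer-orbit period gives t = π√(a_t³/μ) = 1.878×10^5 s.
Converting: 1.878×10^5 s ÷ 3600 s/hour = 52.2 hours.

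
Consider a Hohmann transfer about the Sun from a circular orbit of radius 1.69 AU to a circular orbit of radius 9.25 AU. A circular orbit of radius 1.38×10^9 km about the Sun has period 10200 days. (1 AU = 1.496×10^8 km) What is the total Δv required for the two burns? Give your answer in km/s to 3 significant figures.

Δv = 11.3 km/s

From Kepler's third law T² = 4π²r³/μ at r = 1.38×10^9 km, T = 10200 days = 10200 × 86400 s = 8.8128×10^8 s: μ = 4π²r³/T² = 1.33589×10^11 km³/s².
In km: r₁ = 1.69 × 1.496×10^8 = 2.52824×10^8 km; r₂ = 9.25 × 1.496×10^8 = 1.3838×10^9 km.
Semi-major axis of the transfer orbit: a_t = (2.52824×10^8 + 1.3838×10^9)/2 = 8.18312×10^8 km.
Circular speed at r₁: v₁ = √(μ/r₁) = √(1.33589×10^11/2.52824×10^8) = 22.987 km/s.
On the transfer ellipse at r₁, vis-viva equation gives v_p = √[μ(2/r₁ − 1/a_t)] = 29.892 km/s.
First burn Δv₁ = |v_p − v₁| = 6.905 km/s.
Circular speed at r₂: v₂ = √(μ/r₂) = 9.825 km/s.
Transfer-orbit speed at r₂: v_a = √[μ(2/r₂ − 1/a_t)] = 5.461 km/s.
Second burn Δv₂ = |v₂ − v_a| = 4.364 km/s.
Δv = Δv₁ + Δv₂ = 6.905 + 4.364 = 11.27 km/s.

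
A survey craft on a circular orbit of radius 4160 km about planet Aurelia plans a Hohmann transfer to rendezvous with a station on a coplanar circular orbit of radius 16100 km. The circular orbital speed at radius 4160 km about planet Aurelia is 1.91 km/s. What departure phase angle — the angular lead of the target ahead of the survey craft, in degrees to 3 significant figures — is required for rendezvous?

φ = 90.2°

From the circular-orbit relation v² = μ/r at r = 4160 km: μ = v²r = (1.91)² × 4160 = 15176.1 km³/s².
Semi-major axis of the transfer orbit: a_t = (4160 + 16100)/2 = 10130 km.
Transfer time t = π√(a_t³/μ) = 26000 s.
Target angular speed ω₂ = √(μ/r₂³) = 6.030×10^-5 rad/s.
Angle swept by the target during transfer: ω₂·t = 1.568 rad = 89.84°.
Arrival is 180° from departure on the ellipse, so φ = 180° − 89.84° = 90.2°.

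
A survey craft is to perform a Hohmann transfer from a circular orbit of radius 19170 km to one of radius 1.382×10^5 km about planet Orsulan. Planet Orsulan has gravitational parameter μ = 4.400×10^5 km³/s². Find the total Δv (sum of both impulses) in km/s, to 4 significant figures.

Δv = 2.462 km/s

Semi-major axis of the transfer orbit: a_t = (19170 + 1.382×10^5)/2 = 78685 km.
Circular speed at r₁: v₁ = √(μ/r₁) = √(4.400×10^5/19170) = 4.791 km/s.
Transfer-orbit speed at r₁ (vis-viva equation): v_p = √[μ(2/r₁ − 1/a_t)] = 6.349 km/s.
First burn Δv₁ = |v_p − v₁| = 1.558 km/s.
At r₂, v₂ = √(μ/r₂) = 1.7843 km/s.
Transfer-orbit speed at r₂: v_a = √[μ(2/r₂ − 1/a_t)] = 0.88072 km/s.
Second burn Δv₂ = |v₂ − v_a| = 0.9036 km/s.
Total Δv = Δv₁ + Δv₂ = 2.462 km/s.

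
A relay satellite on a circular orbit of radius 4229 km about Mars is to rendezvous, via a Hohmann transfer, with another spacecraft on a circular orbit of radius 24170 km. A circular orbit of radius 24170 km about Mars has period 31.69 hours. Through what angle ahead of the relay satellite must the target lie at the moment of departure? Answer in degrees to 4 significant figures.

φ = 98.95°

From Kepler's third law T² = 4π²r³/μ at r = 24170 km, T = 31.69 hours = 31.69 × 3600 s = 1.14084×10^5 s: μ = 4π²r³/T² = 42829.2 km³/s².
Semi-major axis of the transfer orbit: a_t = (4229 + 24170)/2 = 14199.5 km.
The half-period of the transfer ellipse is t = π√(a_t³/μ) = 25685.6 s.
Target angular speed ω₂ = √(μ/r₂³) = 5.50751×10^-5 rad/s.
Angle swept by the target during transfer: ω₂·t = 1.4146 rad = 81.05°.
The relay satellite traverses 180° on the transfer ellipse, so the target must lead by 180° − 81.05° = 98.95°.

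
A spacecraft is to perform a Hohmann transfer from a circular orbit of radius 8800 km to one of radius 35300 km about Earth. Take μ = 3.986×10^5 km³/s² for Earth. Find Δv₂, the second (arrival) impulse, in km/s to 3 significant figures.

The Hohmann ellipse has a_t = (r₁ + r₂)/2 = 22050 km.
On the circular orbit at r = 35300 km, v_c = √(μ/r) = 3.360 km/s.
Vis-viva on the transfer ellipse at r = 35300 km gives v_t = √[μ(2/r − 1/a_t)] = 2.123 km/s.
Δv₂ = |v_t − v_c| = |2.123 − 3.360| = 1.237 km/s.

Δv₂ = 1.24 km/s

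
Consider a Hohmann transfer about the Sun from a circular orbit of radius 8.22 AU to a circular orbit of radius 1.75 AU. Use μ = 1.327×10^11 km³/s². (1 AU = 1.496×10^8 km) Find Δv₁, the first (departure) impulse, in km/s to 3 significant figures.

Δv₁ = 4.23 km/s

In km: r₁ = 8.22 × 1.496×10^8 = 1.229712×10^9 km; r₂ = 1.75 × 1.496×10^8 = 2.618×10^8 km.
Semi-major axis of the transfer orbit: a_t = (1.229712×10^9 + 2.618×10^8)/2 = 7.45756×10^8 km.
Circular speed at r = 1.229712×10^9 km: v_c = √(μ/r) = 10.388 km/s.
Vis-viva on the transfer ellipse at r = 1.229712×10^9 km gives v_t = √[μ(2/r − 1/a_t)] = 6.1549 km/s.
Δv₁ = |v_t − v_c| = |6.1549 − 10.388| = 4.233 km/s.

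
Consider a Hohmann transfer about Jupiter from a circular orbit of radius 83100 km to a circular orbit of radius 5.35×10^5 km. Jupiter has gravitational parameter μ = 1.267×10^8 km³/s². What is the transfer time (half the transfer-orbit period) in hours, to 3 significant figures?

t = 13.3 hours

Transfer-ellipse semi-major axis a_t = (r₁ + r₂)/2 = (83100 + 5.350×10^5)/2 = 3.0905×10^5 km.
By Kepler's third law the transfer-orbit period is T = 2π√(a_t³/μ), so t = T/2 = 47950 s.
Converting: 47950 s ÷ 3600 s/hour = 13.3 hours.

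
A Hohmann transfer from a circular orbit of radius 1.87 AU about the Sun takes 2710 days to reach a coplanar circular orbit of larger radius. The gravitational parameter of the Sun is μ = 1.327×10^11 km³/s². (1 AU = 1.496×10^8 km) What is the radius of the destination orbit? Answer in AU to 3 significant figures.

In km: r₁ = 1.87 × 1.496×10^8 = 2.79752×10^8 km.
Transfer time t = 2710 days = 2.34144×10^8 s, and t = π√(a_t³/μ).
So a_t = (μ t²/π²)^(1/3) = (1.327×10^11 × (2.34144×10^8)² / π²)^(1/3) = 9.0333×10^8 km.
Since a_t = (r₁ + r₂)/2, r₂ = 2a_t − r₁ = 2×9.0333×10^8 − 2.79752×10^8 = 1.526908×10^9 km.
In AU: r₂ = 1.526908×10^9 / 1.496×10^8 = 10.2 AU.

r₂ = 10.2 AU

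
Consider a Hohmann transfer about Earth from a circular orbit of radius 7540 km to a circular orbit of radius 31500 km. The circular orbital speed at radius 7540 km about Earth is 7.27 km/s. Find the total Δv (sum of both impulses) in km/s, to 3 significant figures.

Δv = 3.31 km/s

From the circular-orbit relation v² = μ/r at r = 7540 km: μ = v²r = (7.27)² × 7540 = 3.98511×10^5 km³/s².
Transfer-ellipse semi-major axis a_t = (r₁ + r₂)/2 = (7540 + 31500)/2 = 19520 km.
Circular speed at r₁: v₁ = √(μ/r₁) = √(3.98511×10^5/7540) = 7.27000 km/s.
On the transfer ellipse at r₁, vis-viva equation gives v_p = √[μ(2/r₁ − 1/a_t)] = 9.23527 km/s.
First burn Δv₁ = |v_p − v₁| = 1.96527 km/s.
Circular speed at r₂: v₂ = √(μ/r₂) = 3.55684 km/s.
Transfer-orbit speed at r₂: v_a = √[μ(2/r₂ − 1/a_t)] = 2.21060 km/s.
Second burn Δv₂ = |v₂ − v_a| = 1.34624 km/s.
Δv = Δv₁ + Δv₂ = 1.96527 + 1.34624 = 3.312 km/s.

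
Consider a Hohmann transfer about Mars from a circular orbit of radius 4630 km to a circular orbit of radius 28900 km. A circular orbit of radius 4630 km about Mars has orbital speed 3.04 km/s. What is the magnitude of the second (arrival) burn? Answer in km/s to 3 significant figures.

Δv₂ = 0.577 km/s

From the circular-orbit relation v² = μ/r at r = 4630 km: μ = v²r = (3.04)² × 4630 = 42788.6 km³/s².
Semi-major axis of the transfer orbit: a_t = (4630 + 28900)/2 = 16765 km.
On the circular orbit at r = 28900 km, v_c = √(μ/r) = 1.21679 km/s.
Vis-viva on the transfer ellipse at r = 28900 km gives v_t = √[μ(2/r − 1/a_t)] = 0.639446 km/s.
Δv₂ = |v_t − v_c| = |0.639446 − 1.21679| = 0.5773 km/s.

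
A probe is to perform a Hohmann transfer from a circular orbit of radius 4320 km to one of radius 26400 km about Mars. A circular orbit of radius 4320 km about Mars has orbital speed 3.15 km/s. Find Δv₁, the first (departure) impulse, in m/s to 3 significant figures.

From the circular-orbit relation v² = μ/r at r = 4320 km: μ = v²r = (3.15)² × 4320 = 42865.2 km³/s².
Transfer-ellipse semi-major axis a_t = (r₁ + r₂)/2 = (4320 + 26400)/2 = 15360 km.
On the circular orbit at r = 4320 km, v_c = √(μ/r) = 3.1500 km/s.
Vis-viva on the transfer ellipse at r = 4320 km gives v_t = √[μ(2/r − 1/a_t)] = 4.1297 km/s.
Δv₁ = |v_t − v_c| = |4.1297 − 3.1500| = 0.9797 km/s.

Δv₁ = 980 m/s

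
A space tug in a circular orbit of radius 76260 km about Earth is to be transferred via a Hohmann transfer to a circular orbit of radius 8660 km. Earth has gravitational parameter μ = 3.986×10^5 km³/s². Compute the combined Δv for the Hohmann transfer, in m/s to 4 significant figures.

The Hohmann ellipse has a_t = (r₁ + r₂)/2 = 42460 km.
At r₁ the circular-orbit speed is v₁ = √(μ/r₁) = 2.286 km/s.
Transfer-orbit speed at r₁ (vis-viva): v_a = √[μ(2/r₁ − 1/a_t)] = 1.032 km/s.
First burn Δv₁ = |v_a − v₁| = 1.254 km/s.
At r₂, v₂ = √(μ/r₂) = 6.784 km/s.
Transfer-orbit speed at r₂: v_p = √[μ(2/r₂ − 1/a_t)] = 9.092 km/s.
Second burn Δv₂ = |v₂ − v_p| = 2.308 km/s.
Δv = Δv₁ + Δv₂ = 1.254 + 2.308 = 3.562 km/s.

Δv = 3562 m/s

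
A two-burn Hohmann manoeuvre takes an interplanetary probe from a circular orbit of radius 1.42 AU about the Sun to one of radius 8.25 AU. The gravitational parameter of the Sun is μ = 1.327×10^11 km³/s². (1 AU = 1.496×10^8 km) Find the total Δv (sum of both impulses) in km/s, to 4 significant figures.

In km: r₁ = 1.42 × 1.496×10^8 = 2.12432×10^8 km; r₂ = 8.25 × 1.496×10^8 = 1.2342×10^9 km.
The Hohmann ellipse has a_t = (r₁ + r₂)/2 = 7.23316×10^8 km.
At r₁ the circular-orbit speed is v₁ = √(μ/r₁) = 24.9934 km/s.
On the transfer ellipse at r₁, vis-viva gives v_p = √[μ(2/r₁ − 1/a_t)] = 32.6478 km/s.
First burn Δv₁ = |v_p − v₁| = 7.654 km/s.
Circular speed at r₂: v₂ = √(μ/r₂) = 10.369 km/s.
Transfer-orbit speed at r₂: v_a = √[μ(2/r₂ − 1/a_t)] = 5.6194 km/s.
Second burn Δv₂ = |v₂ − v_a| = 4.750 km/s.
Total Δv = Δv₁ + Δv₂ = 12.40 km/s.

Δv = 12.40 km/s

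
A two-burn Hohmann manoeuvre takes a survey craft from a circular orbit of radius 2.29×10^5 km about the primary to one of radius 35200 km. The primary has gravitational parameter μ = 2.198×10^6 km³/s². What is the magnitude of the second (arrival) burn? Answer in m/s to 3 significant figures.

The Hohmann ellipse has a_t = (r₁ + r₂)/2 = 1.321×10^5 km.
On the circular orbit at r = 35200 km, v_c = √(μ/r) = 7.9021 km/s.
Vis-viva on the transfer ellipse at r = 35200 km gives v_t = √[μ(2/r − 1/a_t)] = 10.404 km/s.
Δv₂ = |v_t − v_c| = |10.404 − 7.9021| = 2.502 km/s.

Δv₂ = 2500 m/s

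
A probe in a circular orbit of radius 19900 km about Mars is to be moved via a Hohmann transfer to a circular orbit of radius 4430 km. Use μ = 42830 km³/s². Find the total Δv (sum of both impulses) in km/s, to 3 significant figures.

Δv = 1.45 km/s

Semi-major axis of the transfer orbit: a_t = (19900 + 4430)/2 = 12165 km.
Circular speed at r₁: v₁ = √(μ/r₁) = √(42830/19900) = 1.4671 km/s.
On the transfer ellipse at r₁, v² = μ(2/r − 1/a) gives v_a = √[μ(2/r₁ − 1/a_t)] = 0.88531 km/s.
First burn Δv₁ = |v_a − v₁| = 0.5818 km/s.
Circular speed at r₂: v₂ = √(μ/r₂) = 3.1094 km/s.
Transfer-orbit speed at r₂: v_p = √[μ(2/r₂ − 1/a_t)] = 3.9769 km/s.
Second burn Δv₂ = |v₂ − v_p| = 0.8675 km/s.
Total Δv = Δv₁ + Δv₂ = 1.449 km/s.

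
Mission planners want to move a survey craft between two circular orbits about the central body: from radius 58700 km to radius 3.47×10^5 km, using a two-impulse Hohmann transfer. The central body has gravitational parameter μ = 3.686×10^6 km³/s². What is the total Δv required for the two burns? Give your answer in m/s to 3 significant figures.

Transfer-ellipse semi-major axis a_t = (r₁ + r₂)/2 = (58700 + 3.470×10^5)/2 = 2.0285×10^5 km.
At r₁ the circular-orbit speed is v₁ = √(μ/r₁) = 7.9243 km/s.
Transfer-orbit speed at r₁ (v² = μ(2/r − 1/a)): v_p = √[μ(2/r₁ − 1/a_t)] = 10.364 km/s.
First burn Δv₁ = |v_p − v₁| = 2.440 km/s.
Circular speed at r₂: v₂ = √(μ/r₂) = 3.259 km/s.
Transfer-orbit speed at r₂: v_a = √[μ(2/r₂ − 1/a_t)] = 1.753 km/s.
Second burn Δv₂ = |v₂ − v_a| = 1.506 km/s.
Δv = Δv₁ + Δv₂ = 2.440 + 1.506 = 3.946 km/s.

Δv = 3950 m/s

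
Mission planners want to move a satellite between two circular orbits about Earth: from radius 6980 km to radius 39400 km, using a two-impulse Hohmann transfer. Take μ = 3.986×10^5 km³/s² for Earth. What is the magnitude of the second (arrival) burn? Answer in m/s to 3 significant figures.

The Hohmann ellipse has a_t = (r₁ + r₂)/2 = 23190 km.
On the circular orbit at r = 39400 km, v_c = √(μ/r) = 3.181 km/s.
Transfer-orbit speed at the same r (vis-viva, a = a_t): v_t = √[μ(2/r − 1/a_t)] = 1.745 km/s.
Δv₂ = |v_t − v_c| = |1.745 − 3.181| = 1.436 km/s.

Δv₂ = 1440 m/s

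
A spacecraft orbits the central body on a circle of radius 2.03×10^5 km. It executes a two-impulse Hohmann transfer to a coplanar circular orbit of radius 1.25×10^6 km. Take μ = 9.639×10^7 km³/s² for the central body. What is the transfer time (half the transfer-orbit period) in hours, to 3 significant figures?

The Hohmann ellipse has a_t = (r₁ + r₂)/2 = 7.265×10^5 km.
Transfer time t = π√(a_t³/μ) = π√((7.265×10^5)³ / 9.639×10^7) = 1.981×10^5 s.
Converting: 1.981×10^5 s ÷ 3600 s/hour = 55.0 hours.

t = 55.0 hours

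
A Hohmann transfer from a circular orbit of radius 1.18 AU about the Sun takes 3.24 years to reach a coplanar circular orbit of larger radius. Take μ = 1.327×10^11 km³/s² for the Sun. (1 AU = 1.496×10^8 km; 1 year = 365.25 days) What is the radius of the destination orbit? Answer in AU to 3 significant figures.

r₂ = 5.77 AU

In km: r₁ = 1.18 × 1.496×10^8 = 1.76528×10^8 km.
Transfer time t = 3.24 years × 365.25 × 86400 s = 1.02246624×10^8 s, and t = π√(a_t³/μ).
So a_t = (μ t²/π²)^(1/3) = (1.327×10^11 × (1.02246624×10^8)² / π²)^(1/3) = 5.1994×10^8 km.
Since a_t = (r₁ + r₂)/2, r₂ = 2a_t − r₁ = 2×5.1994×10^8 − 1.76528×10^8 = 8.63352×10^8 km.
In AU: r₂ = 8.63352×10^8 / 1.496×10^8 = 5.77 AU.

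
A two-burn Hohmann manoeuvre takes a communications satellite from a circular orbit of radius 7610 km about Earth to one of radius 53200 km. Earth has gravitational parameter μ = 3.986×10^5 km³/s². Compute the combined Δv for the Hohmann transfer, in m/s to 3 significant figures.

Δv = 3700 m/s

The Hohmann ellipse has a_t = (r₁ + r₂)/2 = 30405 km.
Circular speed at r₁: v₁ = √(μ/r₁) = √(3.986×10^5/7610) = 7.237 km/s.
Transfer-orbit speed at r₁ (vis-viva equation): v_p = √[μ(2/r₁ − 1/a_t)] = 9.573 km/s.
First burn Δv₁ = |v_p − v₁| = 2.336 km/s.
Circular speed at r₂: v₂ = √(μ/r₂) = 2.737 km/s.
Transfer-orbit speed at r₂: v_a = √[μ(2/r₂ − 1/a_t)] = 1.369 km/s.
Second burn Δv₂ = |v₂ − v_a| = 1.368 km/s.
Δv = Δv₁ + Δv₂ = 2.336 + 1.368 = 3.704 km/s.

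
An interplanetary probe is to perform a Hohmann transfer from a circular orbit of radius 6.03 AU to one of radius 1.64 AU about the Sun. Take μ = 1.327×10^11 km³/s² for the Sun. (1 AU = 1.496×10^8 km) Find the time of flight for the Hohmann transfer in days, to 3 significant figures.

In km: r₁ = 6.03 × 1.496×10^8 = 9.02088×10^8 km; r₂ = 1.64 × 1.496×10^8 = 2.45344×10^8 km.
Transfer-ellipse semi-major axis a_t = (r₁ + r₂)/2 = (9.02088×10^8 + 2.45344×10^8)/2 = 5.73716×10^8 km.
Half the transfer-orbit period gives t = π√(a_t³/μ) = 1.185×10^8 s.
Converting: 1.185×10^8 s ÷ 86400 s/day = 1370 days.

t = 1370 days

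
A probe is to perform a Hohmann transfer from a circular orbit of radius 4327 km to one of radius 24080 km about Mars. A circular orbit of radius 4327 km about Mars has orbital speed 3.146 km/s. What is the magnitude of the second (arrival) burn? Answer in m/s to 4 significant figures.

From the circular-orbit relation v² = μ/r at r = 4327 km: μ = v²r = (3.146)² × 4327 = 42825.7 km³/s².
The Hohmann ellipse has a_t = (r₁ + r₂)/2 = 14203.5 km.
On the circular orbit at r = 24080 km, v_c = √(μ/r) = 1.3336 km/s.
Transfer-orbit speed at the same r (vis-viva, a = a_t): v_t = √[μ(2/r − 1/a_t)] = 0.73607 km/s.
Δv₂ = |v_t − v_c| = |0.73607 − 1.3336| = 0.5975 km/s.

Δv₂ = 597.5 m/s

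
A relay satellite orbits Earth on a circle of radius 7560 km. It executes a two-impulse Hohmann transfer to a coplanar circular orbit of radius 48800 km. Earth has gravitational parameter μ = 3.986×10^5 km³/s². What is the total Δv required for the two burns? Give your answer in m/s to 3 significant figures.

Transfer-ellipse semi-major axis a_t = (r₁ + r₂)/2 = (7560 + 48800)/2 = 28180 km.
Circular speed at r₁: v₁ = √(μ/r₁) = √(3.986×10^5/7560) = 7.261 km/s.
On the transfer ellipse at r₁, v² = μ(2/r − 1/a) gives v_p = √[μ(2/r₁ − 1/a_t)] = 9.555 km/s.
First burn Δv₁ = |v_p − v₁| = 2.294 km/s.
At r₂, v₂ = √(μ/r₂) = 2.858 km/s.
Transfer-orbit speed at r₂: v_a = √[μ(2/r₂ − 1/a_t)] = 1.480 km/s.
Second burn Δv₂ = |v₂ − v_a| = 1.378 km/s.
Δv = Δv₁ + Δv₂ = 2.294 + 1.378 = 3.672 km/s.

Δv = 3670 m/s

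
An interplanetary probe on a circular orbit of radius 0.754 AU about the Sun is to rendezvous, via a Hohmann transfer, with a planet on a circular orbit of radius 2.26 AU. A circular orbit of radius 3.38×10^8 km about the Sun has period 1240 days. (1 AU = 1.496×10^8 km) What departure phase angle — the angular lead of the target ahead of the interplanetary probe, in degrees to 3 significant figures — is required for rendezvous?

φ = 82.0°

From Kepler's third law T² = 4π²r³/μ at r = 3.38×10^8 km, T = 1240 days = 1240 × 86400 s = 1.07136×10^8 s: μ = 4π²r³/T² = 1.32813×10^11 km³/s².
In km: r₁ = 0.754 × 1.496×10^8 = 1.127984×10^8 km; r₂ = 2.26 × 1.496×10^8 = 3.38096×10^8 km.
Semi-major axis of the transfer orbit: a_t = (1.127984×10^8 + 3.38096×10^8)/2 = 2.254472×10^8 km.
The half-period of the transfer ellipse is t = π√(a_t³/μ) = 2.9181×10^7 s.
Target angular speed ω₂ = √(μ/r₂³) = 5.8622×10^-8 rad/s.
Angle swept by the target during transfer: ω₂·t = 1.7106 rad = 98.01°.
The interplanetary probe traverses 180° on the transfer ellipse, so the target must lead by 180° − 98.01° = 82.0°.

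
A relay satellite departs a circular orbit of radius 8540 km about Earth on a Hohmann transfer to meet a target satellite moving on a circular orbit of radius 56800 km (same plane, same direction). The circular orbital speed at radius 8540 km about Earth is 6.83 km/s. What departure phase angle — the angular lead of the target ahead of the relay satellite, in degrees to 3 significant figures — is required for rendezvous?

φ = 101°

From the circular-orbit relation v² = μ/r at r = 8540 km: μ = v²r = (6.83)² × 8540 = 3.98382×10^5 km³/s².
Semi-major axis of the transfer orbit: a_t = (8540 + 56800)/2 = 32670 km.
Transfer time t = π√(a_t³/μ) = 29392 s.
Target angular speed ω₂ = √(μ/r₂³) = 4.6626×10^-5 rad/s.
Angle swept by the target during transfer: ω₂·t = 1.3704 rad = 78.52°.
The relay satellite traverses 180° on the transfer ellipse, so the target must lead by 180° − 78.52° = 101°.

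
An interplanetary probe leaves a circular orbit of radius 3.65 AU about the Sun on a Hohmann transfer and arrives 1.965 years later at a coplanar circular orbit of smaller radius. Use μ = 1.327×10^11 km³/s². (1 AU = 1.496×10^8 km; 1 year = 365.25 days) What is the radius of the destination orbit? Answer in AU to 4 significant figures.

r₂ = 1.330 AU

In km: r₁ = 3.65 × 1.496×10^8 = 5.4604×10^8 km.
Transfer time t = 1.965 years × 365.25 × 86400 s = 6.2010684×10^7 s, and t = π√(a_t³/μ).
So a_t = (μ t²/π²)^(1/3) = (1.327×10^11 × (6.2010684×10^7)² / π²)^(1/3) = 3.7254×10^8 km.
Since a_t = (r₁ + r₂)/2, r₂ = 2a_t − r₁ = 2×3.7254×10^8 − 5.4604×10^8 = 1.9904×10^8 km.
In AU: r₂ = 1.9904×10^8 / 1.496×10^8 = 1.330 AU.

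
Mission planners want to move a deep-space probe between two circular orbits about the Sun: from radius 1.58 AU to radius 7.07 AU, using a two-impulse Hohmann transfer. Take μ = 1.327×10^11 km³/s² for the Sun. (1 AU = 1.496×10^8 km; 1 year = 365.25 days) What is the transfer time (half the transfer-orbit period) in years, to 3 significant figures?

In km: r₁ = 1.58 × 1.496×10^8 = 2.36368×10^8 km; r₂ = 7.07 × 1.496×10^8 = 1.057672×10^9 km.
Transfer-ellipse semi-major axis a_t = (r₁ + r₂)/2 = (2.36368×10^8 + 1.057672×10^9)/2 = 6.4702×10^8 km.
By Kepler's third law the transfer-orbit period is T = 2π√(a_t³/μ), so t = T/2 = 1.419×10^8 s.
Converting: 1.419×10^8 s ÷ 3.15576×10^7 s/year (365.25 × 86400) = 4.50 years.

t = 4.50 years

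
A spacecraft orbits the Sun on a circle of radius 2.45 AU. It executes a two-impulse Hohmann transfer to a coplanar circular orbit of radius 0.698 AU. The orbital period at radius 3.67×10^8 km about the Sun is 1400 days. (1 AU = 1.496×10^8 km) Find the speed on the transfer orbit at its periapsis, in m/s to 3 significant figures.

v = 44600 m/s

From Kepler's third law T² = 4π²r³/μ at r = 3.67×10^8 km, T = 1400 days = 1400 × 86400 s = 1.2096×10^8 s: μ = 4π²r³/T² = 1.33375×10^11 km³/s².
In km: r₁ = 2.45 × 1.496×10^8 = 3.6652×10^8 km; r₂ = 0.698 × 1.496×10^8 = 1.044208×10^8 km.
Semi-major axis of the transfer orbit: a_t = (3.6652×10^8 + 1.044208×10^8)/2 = 2.354704×10^8 km.
At periapsis, r = 1.044208×10^8 km.
From the vis-viva equation, v = √[μ(2/r − 1/a_t)] = 44.59 km/s.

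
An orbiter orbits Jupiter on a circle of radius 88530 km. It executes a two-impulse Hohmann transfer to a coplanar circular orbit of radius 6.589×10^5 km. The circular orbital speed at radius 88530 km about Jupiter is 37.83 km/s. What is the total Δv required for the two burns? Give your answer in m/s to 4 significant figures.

From the circular-orbit relation v² = μ/r at r = 88530 km: μ = v²r = (37.83)² × 88530 = 1.26696×10^8 km³/s².
Transfer-ellipse semi-major axis a_t = (r₁ + r₂)/2 = (88530 + 6.589×10^5)/2 = 3.73715×10^5 km.
Circular speed at r₁: v₁ = √(μ/r₁) = √(1.26696×10^8/88530) = 37.83 km/s.
On the transfer ellipse at r₁, vis-viva equation gives v_p = √[μ(2/r₁ − 1/a_t)] = 50.23 km/s.
First burn Δv₁ = |v_p − v₁| = 12.40 km/s.
At r₂, v₂ = √(μ/r₂) = 13.867 km/s.
Transfer-orbit speed at r₂: v_a = √[μ(2/r₂ − 1/a_t)] = 6.7491 km/s.
Second burn Δv₂ = |v₂ − v_a| = 7.118 km/s.
Total Δv = Δv₁ + Δv₂ = 19.52 km/s.

Δv = 19520 m/s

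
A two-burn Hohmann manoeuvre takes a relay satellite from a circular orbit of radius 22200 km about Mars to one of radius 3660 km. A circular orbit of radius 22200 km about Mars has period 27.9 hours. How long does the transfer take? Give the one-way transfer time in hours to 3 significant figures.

t = 6.20 hours

From Kepler's third law T² = 4π²r³/μ at r = 22200 km, T = 27.9 hours = 27.9 × 3600 s = 1.0044×10^5 s: μ = 4π²r³/T² = 42815.9 km³/s².
Semi-major axis of the transfer orbit: a_t = (22200 + 3660)/2 = 12930 km.
Half the transfer-orbit period gives t = π√(a_t³/μ) = 22320 s.
Converting: 22320 s ÷ 3600 s/hour = 6.20 hours.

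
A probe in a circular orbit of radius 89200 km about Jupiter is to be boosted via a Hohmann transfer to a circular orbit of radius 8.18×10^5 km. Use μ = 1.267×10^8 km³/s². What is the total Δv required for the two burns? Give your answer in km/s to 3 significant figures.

Semi-major axis of the transfer orbit: a_t = (89200 + 8.180×10^5)/2 = 4.536×10^5 km.
Circular speed at r₁: v₁ = √(μ/r₁) = √(1.267×10^8/89200) = 37.69 km/s.
Transfer-orbit speed at r₁ (vis-viva): v_p = √[μ(2/r₁ − 1/a_t)] = 50.61 km/s.
First burn Δv₁ = |v_p − v₁| = 12.92 km/s.
Circular speed at r₂: v₂ = √(μ/r₂) = 12.4455 km/s.
Transfer-orbit speed at r₂: v_a = √[μ(2/r₂ − 1/a_t)] = 5.51896 km/s.
Second burn Δv₂ = |v₂ − v_a| = 6.927 km/s.
Total Δv = Δv₁ + Δv₂ = 19.85 km/s.

Δv = 19.8 km/s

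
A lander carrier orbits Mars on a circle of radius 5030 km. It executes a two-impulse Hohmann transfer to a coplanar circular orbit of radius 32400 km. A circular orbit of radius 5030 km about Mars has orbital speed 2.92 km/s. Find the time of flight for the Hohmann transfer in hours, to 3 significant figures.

t = 10.8 hours

From the circular-orbit relation v² = μ/r at r = 5030 km: μ = v²r = (2.92)² × 5030 = 42887.8 km³/s².
Transfer-ellipse semi-major axis a_t = (r₁ + r₂)/2 = (5030 + 32400)/2 = 18715 km.
Half the transfer-orbit period gives t = π√(a_t³/μ) = 38840 s.
Converting: 38840 s ÷ 3600 s/hour = 10.8 hours.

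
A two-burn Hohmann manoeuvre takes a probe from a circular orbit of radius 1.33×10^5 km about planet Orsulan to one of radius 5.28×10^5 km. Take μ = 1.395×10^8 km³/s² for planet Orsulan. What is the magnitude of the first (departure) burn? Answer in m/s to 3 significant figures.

Transfer-ellipse semi-major axis a_t = (r₁ + r₂)/2 = (1.330×10^5 + 5.280×10^5)/2 = 3.305×10^5 km.
On the circular orbit at r = 1.330×10^5 km, v_c = √(μ/r) = 32.38630 km/s.
Transfer-orbit speed at the same r (vis-viva, a = a_t): v_t = √[μ(2/r − 1/a_t)] = 40.93478 km/s.
Δv₁ = |v_t − v_c| = |40.93478 − 32.38630| = 8.548 km/s.

Δv₁ = 8550 m/s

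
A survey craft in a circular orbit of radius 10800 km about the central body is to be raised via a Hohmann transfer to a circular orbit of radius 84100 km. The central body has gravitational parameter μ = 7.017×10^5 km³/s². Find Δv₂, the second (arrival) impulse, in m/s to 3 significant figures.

Transfer-ellipse semi-major axis a_t = (r₁ + r₂)/2 = (10800 + 84100)/2 = 47450 km.
On the circular orbit at r = 84100 km, v_c = √(μ/r) = 2.8885 km/s.
Transfer-orbit speed at the same r (vis-viva, a = a_t): v_t = √[μ(2/r − 1/a_t)] = 1.3781 km/s.
Δv₂ = |v_t − v_c| = |1.3781 − 2.8885| = 1.510 km/s.

Δv₂ = 1510 m/s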